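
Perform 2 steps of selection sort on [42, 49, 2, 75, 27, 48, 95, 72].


Initial: [42, 49, 2, 75, 27, 48, 95, 72]
Step 1: min=2 at 2
  Swap: [2, 49, 42, 75, 27, 48, 95, 72]
Step 2: min=27 at 4
  Swap: [2, 27, 42, 75, 49, 48, 95, 72]

After 2 steps: [2, 27, 42, 75, 49, 48, 95, 72]


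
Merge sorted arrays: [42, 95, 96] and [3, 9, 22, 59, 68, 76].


Take 3 from B
Take 9 from B
Take 22 from B
Take 42 from A
Take 59 from B
Take 68 from B
Take 76 from B

Merged: [3, 9, 22, 42, 59, 68, 76, 95, 96]


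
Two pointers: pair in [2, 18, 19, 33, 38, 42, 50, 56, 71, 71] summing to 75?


lo=0(2)+hi=9(71)=73
lo=1(18)+hi=9(71)=89
lo=1(18)+hi=8(71)=89
lo=1(18)+hi=7(56)=74
lo=2(19)+hi=7(56)=75

Yes: 19+56=75


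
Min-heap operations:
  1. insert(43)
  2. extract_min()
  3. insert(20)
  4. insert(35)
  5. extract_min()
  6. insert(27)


insert(43) -> [43]
extract_min()->43, []
insert(20) -> [20]
insert(35) -> [20, 35]
extract_min()->20, [35]
insert(27) -> [27, 35]

Final heap: [27, 35]


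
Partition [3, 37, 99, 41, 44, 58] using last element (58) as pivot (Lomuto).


Pivot: 58
  3 <= 58: advance i (no swap)
  37 <= 58: advance i (no swap)
  41 <= 58: swap -> [3, 37, 41, 99, 44, 58]
  44 <= 58: swap -> [3, 37, 41, 44, 99, 58]
Place pivot at 4: [3, 37, 41, 44, 58, 99]

Partitioned: [3, 37, 41, 44, 58, 99]


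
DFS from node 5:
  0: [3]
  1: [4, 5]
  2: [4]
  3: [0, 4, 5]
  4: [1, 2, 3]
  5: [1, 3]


Visit 5, push [3, 1]
Visit 1, push [4]
Visit 4, push [3, 2]
Visit 2, push []
Visit 3, push [0]
Visit 0, push []

DFS order: [5, 1, 4, 2, 3, 0]


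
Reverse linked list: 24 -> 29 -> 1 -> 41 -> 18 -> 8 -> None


Step 1: curr=24, set curr.next=prev(None) | reversed so far: 24
Step 2: curr=29, set curr.next=prev(24) | reversed so far: 29 -> 24
Step 3: curr=1, set curr.next=prev(29) | reversed so far: 1 -> 29 -> 24
Step 4: curr=41, set curr.next=prev(1) | reversed so far: 41 -> 1 -> 29 -> 24
Step 5: curr=18, set curr.next=prev(41) | reversed so far: 18 -> 41 -> 1 -> 29 -> 24
Step 6: curr=8, set curr.next=prev(18) | reversed so far: 8 -> 18 -> 41 -> 1 -> 29 -> 24

8 -> 18 -> 41 -> 1 -> 29 -> 24 -> None


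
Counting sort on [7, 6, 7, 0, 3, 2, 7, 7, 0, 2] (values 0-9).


Input: [7, 6, 7, 0, 3, 2, 7, 7, 0, 2]
Counts: [2, 0, 2, 1, 0, 0, 1, 4, 0, 0]

Sorted: [0, 0, 2, 2, 3, 6, 7, 7, 7, 7]


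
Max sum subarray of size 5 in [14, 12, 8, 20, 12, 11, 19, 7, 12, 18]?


[0:5]: 66
[1:6]: 63
[2:7]: 70
[3:8]: 69
[4:9]: 61
[5:10]: 67

Max: 70 at [2:7]


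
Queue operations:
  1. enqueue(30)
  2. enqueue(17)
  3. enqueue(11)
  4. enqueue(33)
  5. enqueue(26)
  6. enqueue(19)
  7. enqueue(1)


enqueue(30) -> [30]
enqueue(17) -> [30, 17]
enqueue(11) -> [30, 17, 11]
enqueue(33) -> [30, 17, 11, 33]
enqueue(26) -> [30, 17, 11, 33, 26]
enqueue(19) -> [30, 17, 11, 33, 26, 19]
enqueue(1) -> [30, 17, 11, 33, 26, 19, 1]

Final queue: [30, 17, 11, 33, 26, 19, 1]


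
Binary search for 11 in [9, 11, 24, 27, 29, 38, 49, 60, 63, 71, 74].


Step 1: lo=0, hi=10, mid=5, val=38
Step 2: lo=0, hi=4, mid=2, val=24
Step 3: lo=0, hi=1, mid=0, val=9
Step 4: lo=1, hi=1, mid=1, val=11

Found at index 1


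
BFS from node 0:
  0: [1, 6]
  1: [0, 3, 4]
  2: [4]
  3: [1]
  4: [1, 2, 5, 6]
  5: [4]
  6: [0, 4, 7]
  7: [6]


Visit 0, enqueue [1, 6]
Visit 1, enqueue [3, 4]
Visit 6, enqueue [7]
Visit 3, enqueue []
Visit 4, enqueue [2, 5]
Visit 7, enqueue []
Visit 2, enqueue []
Visit 5, enqueue []

BFS order: [0, 1, 6, 3, 4, 7, 2, 5]


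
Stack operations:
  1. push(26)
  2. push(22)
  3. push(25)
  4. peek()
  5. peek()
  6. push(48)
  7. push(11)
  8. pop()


push(26) -> [26]
push(22) -> [26, 22]
push(25) -> [26, 22, 25]
peek()->25
peek()->25
push(48) -> [26, 22, 25, 48]
push(11) -> [26, 22, 25, 48, 11]
pop()->11, [26, 22, 25, 48]

Final stack: [26, 22, 25, 48]


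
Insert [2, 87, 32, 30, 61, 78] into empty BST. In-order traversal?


Insert 2: root
Insert 87: R from 2
Insert 32: R from 2 -> L from 87
Insert 30: R from 2 -> L from 87 -> L from 32
Insert 61: R from 2 -> L from 87 -> R from 32
Insert 78: R from 2 -> L from 87 -> R from 32 -> R from 61

In-order: [2, 30, 32, 61, 78, 87]


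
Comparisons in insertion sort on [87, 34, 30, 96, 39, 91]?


Algorithm: insertion sort
Input: [87, 34, 30, 96, 39, 91]
Sorted: [30, 34, 39, 87, 91, 96]

9


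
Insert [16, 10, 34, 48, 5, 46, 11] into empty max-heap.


Insert 16: [16]
Insert 10: [16, 10]
Insert 34: [34, 10, 16]
Insert 48: [48, 34, 16, 10]
Insert 5: [48, 34, 16, 10, 5]
Insert 46: [48, 34, 46, 10, 5, 16]
Insert 11: [48, 34, 46, 10, 5, 16, 11]

Final heap: [48, 34, 46, 10, 5, 16, 11]


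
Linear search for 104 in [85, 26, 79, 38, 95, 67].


i=0: 85!=104
i=1: 26!=104
i=2: 79!=104
i=3: 38!=104
i=4: 95!=104
i=5: 67!=104

Not found, 6 comps


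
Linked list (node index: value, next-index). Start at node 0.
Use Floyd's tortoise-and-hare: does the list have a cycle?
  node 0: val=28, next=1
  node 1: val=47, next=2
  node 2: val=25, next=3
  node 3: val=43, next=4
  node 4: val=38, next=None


Floyd's tortoise (slow, +1) and hare (fast, +2):
  init: slow=0, fast=0
  step 1: slow=1, fast=2
  step 2: slow=2, fast=4
  step 3: fast -> None, no cycle

Cycle: no


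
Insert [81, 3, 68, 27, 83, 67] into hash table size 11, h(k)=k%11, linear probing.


Insert 81: h=4 -> slot 4
Insert 3: h=3 -> slot 3
Insert 68: h=2 -> slot 2
Insert 27: h=5 -> slot 5
Insert 83: h=6 -> slot 6
Insert 67: h=1 -> slot 1

Table: [None, 67, 68, 3, 81, 27, 83, None, None, None, None]


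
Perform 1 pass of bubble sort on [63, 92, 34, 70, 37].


Initial: [63, 92, 34, 70, 37]
Pass 1: [63, 34, 70, 37, 92] (3 swaps)

After 1 pass: [63, 34, 70, 37, 92]


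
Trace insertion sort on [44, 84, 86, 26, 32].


Initial: [44, 84, 86, 26, 32]
Insert 84: [44, 84, 86, 26, 32]
Insert 86: [44, 84, 86, 26, 32]
Insert 26: [26, 44, 84, 86, 32]
Insert 32: [26, 32, 44, 84, 86]

Sorted: [26, 32, 44, 84, 86]


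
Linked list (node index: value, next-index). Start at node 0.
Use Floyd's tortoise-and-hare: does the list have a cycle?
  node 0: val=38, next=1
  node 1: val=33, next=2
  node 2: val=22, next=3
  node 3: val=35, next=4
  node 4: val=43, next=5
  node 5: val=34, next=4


Floyd's tortoise (slow, +1) and hare (fast, +2):
  init: slow=0, fast=0
  step 1: slow=1, fast=2
  step 2: slow=2, fast=4
  step 3: slow=3, fast=4
  step 4: slow=4, fast=4
  slow == fast at node 4: cycle detected

Cycle: yes


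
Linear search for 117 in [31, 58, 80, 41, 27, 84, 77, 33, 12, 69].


i=0: 31!=117
i=1: 58!=117
i=2: 80!=117
i=3: 41!=117
i=4: 27!=117
i=5: 84!=117
i=6: 77!=117
i=7: 33!=117
i=8: 12!=117
i=9: 69!=117

Not found, 10 comps


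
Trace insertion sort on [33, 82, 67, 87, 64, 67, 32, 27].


Initial: [33, 82, 67, 87, 64, 67, 32, 27]
Insert 82: [33, 82, 67, 87, 64, 67, 32, 27]
Insert 67: [33, 67, 82, 87, 64, 67, 32, 27]
Insert 87: [33, 67, 82, 87, 64, 67, 32, 27]
Insert 64: [33, 64, 67, 82, 87, 67, 32, 27]
Insert 67: [33, 64, 67, 67, 82, 87, 32, 27]
Insert 32: [32, 33, 64, 67, 67, 82, 87, 27]
Insert 27: [27, 32, 33, 64, 67, 67, 82, 87]

Sorted: [27, 32, 33, 64, 67, 67, 82, 87]


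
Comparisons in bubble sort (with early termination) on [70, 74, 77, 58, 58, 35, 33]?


Algorithm: bubble sort (with early termination)
Input: [70, 74, 77, 58, 58, 35, 33]
Sorted: [33, 35, 58, 58, 70, 74, 77]

21


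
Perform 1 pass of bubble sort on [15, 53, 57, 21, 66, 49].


Initial: [15, 53, 57, 21, 66, 49]
Pass 1: [15, 53, 21, 57, 49, 66] (2 swaps)

After 1 pass: [15, 53, 21, 57, 49, 66]


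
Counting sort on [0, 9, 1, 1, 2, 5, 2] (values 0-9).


Input: [0, 9, 1, 1, 2, 5, 2]
Counts: [1, 2, 2, 0, 0, 1, 0, 0, 0, 1]

Sorted: [0, 1, 1, 2, 2, 5, 9]


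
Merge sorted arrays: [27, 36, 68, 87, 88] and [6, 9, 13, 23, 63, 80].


Take 6 from B
Take 9 from B
Take 13 from B
Take 23 from B
Take 27 from A
Take 36 from A
Take 63 from B
Take 68 from A
Take 80 from B

Merged: [6, 9, 13, 23, 27, 36, 63, 68, 80, 87, 88]


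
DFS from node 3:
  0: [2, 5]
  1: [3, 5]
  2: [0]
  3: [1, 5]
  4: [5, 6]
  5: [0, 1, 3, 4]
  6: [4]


Visit 3, push [5, 1]
Visit 1, push [5]
Visit 5, push [4, 0]
Visit 0, push [2]
Visit 2, push []
Visit 4, push [6]
Visit 6, push []

DFS order: [3, 1, 5, 0, 2, 4, 6]


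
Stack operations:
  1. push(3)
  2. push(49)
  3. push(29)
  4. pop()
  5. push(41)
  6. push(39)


push(3) -> [3]
push(49) -> [3, 49]
push(29) -> [3, 49, 29]
pop()->29, [3, 49]
push(41) -> [3, 49, 41]
push(39) -> [3, 49, 41, 39]

Final stack: [3, 49, 41, 39]


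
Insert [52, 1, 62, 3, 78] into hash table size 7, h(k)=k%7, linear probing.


Insert 52: h=3 -> slot 3
Insert 1: h=1 -> slot 1
Insert 62: h=6 -> slot 6
Insert 3: h=3, 1 probes -> slot 4
Insert 78: h=1, 1 probes -> slot 2

Table: [None, 1, 78, 52, 3, None, 62]


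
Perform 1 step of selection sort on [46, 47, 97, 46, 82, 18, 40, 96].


Initial: [46, 47, 97, 46, 82, 18, 40, 96]
Step 1: min=18 at 5
  Swap: [18, 47, 97, 46, 82, 46, 40, 96]

After 1 step: [18, 47, 97, 46, 82, 46, 40, 96]


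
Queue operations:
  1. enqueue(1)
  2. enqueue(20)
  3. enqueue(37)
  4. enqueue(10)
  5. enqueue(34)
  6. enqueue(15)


enqueue(1) -> [1]
enqueue(20) -> [1, 20]
enqueue(37) -> [1, 20, 37]
enqueue(10) -> [1, 20, 37, 10]
enqueue(34) -> [1, 20, 37, 10, 34]
enqueue(15) -> [1, 20, 37, 10, 34, 15]

Final queue: [1, 20, 37, 10, 34, 15]


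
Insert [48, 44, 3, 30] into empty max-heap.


Insert 48: [48]
Insert 44: [48, 44]
Insert 3: [48, 44, 3]
Insert 30: [48, 44, 3, 30]

Final heap: [48, 44, 3, 30]


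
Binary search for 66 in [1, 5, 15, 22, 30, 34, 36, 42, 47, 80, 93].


Step 1: lo=0, hi=10, mid=5, val=34
Step 2: lo=6, hi=10, mid=8, val=47
Step 3: lo=9, hi=10, mid=9, val=80

Not found


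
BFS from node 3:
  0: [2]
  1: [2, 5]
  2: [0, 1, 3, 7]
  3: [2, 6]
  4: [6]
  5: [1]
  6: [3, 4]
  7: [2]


Visit 3, enqueue [2, 6]
Visit 2, enqueue [0, 1, 7]
Visit 6, enqueue [4]
Visit 0, enqueue []
Visit 1, enqueue [5]
Visit 7, enqueue []
Visit 4, enqueue []
Visit 5, enqueue []

BFS order: [3, 2, 6, 0, 1, 7, 4, 5]


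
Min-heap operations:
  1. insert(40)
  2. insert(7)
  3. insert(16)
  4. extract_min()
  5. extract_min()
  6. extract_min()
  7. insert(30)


insert(40) -> [40]
insert(7) -> [7, 40]
insert(16) -> [7, 40, 16]
extract_min()->7, [16, 40]
extract_min()->16, [40]
extract_min()->40, []
insert(30) -> [30]

Final heap: [30]


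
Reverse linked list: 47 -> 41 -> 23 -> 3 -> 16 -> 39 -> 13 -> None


Step 1: curr=47, set curr.next=prev(None) | reversed so far: 47
Step 2: curr=41, set curr.next=prev(47) | reversed so far: 41 -> 47
Step 3: curr=23, set curr.next=prev(41) | reversed so far: 23 -> 41 -> 47
Step 4: curr=3, set curr.next=prev(23) | reversed so far: 3 -> 23 -> 41 -> 47
Step 5: curr=16, set curr.next=prev(3) | reversed so far: 16 -> 3 -> 23 -> 41 -> 47
Step 6: curr=39, set curr.next=prev(16) | reversed so far: 39 -> 16 -> 3 -> 23 -> 41 -> 47
Step 7: curr=13, set curr.next=prev(39) | reversed so far: 13 -> 39 -> 16 -> 3 -> 23 -> 41 -> 47

13 -> 39 -> 16 -> 3 -> 23 -> 41 -> 47 -> None


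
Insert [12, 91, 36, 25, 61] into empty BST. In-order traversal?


Insert 12: root
Insert 91: R from 12
Insert 36: R from 12 -> L from 91
Insert 25: R from 12 -> L from 91 -> L from 36
Insert 61: R from 12 -> L from 91 -> R from 36

In-order: [12, 25, 36, 61, 91]


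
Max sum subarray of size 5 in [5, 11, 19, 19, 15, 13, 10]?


[0:5]: 69
[1:6]: 77
[2:7]: 76

Max: 77 at [1:6]


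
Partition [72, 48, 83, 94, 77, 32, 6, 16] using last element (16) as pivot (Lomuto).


Pivot: 16
  6 <= 16: swap -> [6, 48, 83, 94, 77, 32, 72, 16]
Place pivot at 1: [6, 16, 83, 94, 77, 32, 72, 48]

Partitioned: [6, 16, 83, 94, 77, 32, 72, 48]


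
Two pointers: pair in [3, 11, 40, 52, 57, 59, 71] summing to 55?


lo=0(3)+hi=6(71)=74
lo=0(3)+hi=5(59)=62
lo=0(3)+hi=4(57)=60
lo=0(3)+hi=3(52)=55

Yes: 3+52=55


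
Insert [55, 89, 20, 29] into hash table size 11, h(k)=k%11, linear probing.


Insert 55: h=0 -> slot 0
Insert 89: h=1 -> slot 1
Insert 20: h=9 -> slot 9
Insert 29: h=7 -> slot 7

Table: [55, 89, None, None, None, None, None, 29, None, 20, None]


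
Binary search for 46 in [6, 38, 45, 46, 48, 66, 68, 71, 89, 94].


Step 1: lo=0, hi=9, mid=4, val=48
Step 2: lo=0, hi=3, mid=1, val=38
Step 3: lo=2, hi=3, mid=2, val=45
Step 4: lo=3, hi=3, mid=3, val=46

Found at index 3


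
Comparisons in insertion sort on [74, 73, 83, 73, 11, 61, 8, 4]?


Algorithm: insertion sort
Input: [74, 73, 83, 73, 11, 61, 8, 4]
Sorted: [4, 8, 11, 61, 73, 73, 74, 83]

27


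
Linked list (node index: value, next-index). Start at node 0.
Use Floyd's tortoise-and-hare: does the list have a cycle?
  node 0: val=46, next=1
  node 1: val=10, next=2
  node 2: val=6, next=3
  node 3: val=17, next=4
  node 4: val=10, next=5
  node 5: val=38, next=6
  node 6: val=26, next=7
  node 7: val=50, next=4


Floyd's tortoise (slow, +1) and hare (fast, +2):
  init: slow=0, fast=0
  step 1: slow=1, fast=2
  step 2: slow=2, fast=4
  step 3: slow=3, fast=6
  step 4: slow=4, fast=4
  slow == fast at node 4: cycle detected

Cycle: yes


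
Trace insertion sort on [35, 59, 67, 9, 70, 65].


Initial: [35, 59, 67, 9, 70, 65]
Insert 59: [35, 59, 67, 9, 70, 65]
Insert 67: [35, 59, 67, 9, 70, 65]
Insert 9: [9, 35, 59, 67, 70, 65]
Insert 70: [9, 35, 59, 67, 70, 65]
Insert 65: [9, 35, 59, 65, 67, 70]

Sorted: [9, 35, 59, 65, 67, 70]


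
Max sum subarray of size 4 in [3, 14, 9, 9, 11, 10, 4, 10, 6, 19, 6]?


[0:4]: 35
[1:5]: 43
[2:6]: 39
[3:7]: 34
[4:8]: 35
[5:9]: 30
[6:10]: 39
[7:11]: 41

Max: 43 at [1:5]


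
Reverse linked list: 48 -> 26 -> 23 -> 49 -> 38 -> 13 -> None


Step 1: curr=48, set curr.next=prev(None) | reversed so far: 48
Step 2: curr=26, set curr.next=prev(48) | reversed so far: 26 -> 48
Step 3: curr=23, set curr.next=prev(26) | reversed so far: 23 -> 26 -> 48
Step 4: curr=49, set curr.next=prev(23) | reversed so far: 49 -> 23 -> 26 -> 48
Step 5: curr=38, set curr.next=prev(49) | reversed so far: 38 -> 49 -> 23 -> 26 -> 48
Step 6: curr=13, set curr.next=prev(38) | reversed so far: 13 -> 38 -> 49 -> 23 -> 26 -> 48

13 -> 38 -> 49 -> 23 -> 26 -> 48 -> None


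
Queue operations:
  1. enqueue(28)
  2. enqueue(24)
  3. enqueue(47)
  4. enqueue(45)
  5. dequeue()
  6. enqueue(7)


enqueue(28) -> [28]
enqueue(24) -> [28, 24]
enqueue(47) -> [28, 24, 47]
enqueue(45) -> [28, 24, 47, 45]
dequeue()->28, [24, 47, 45]
enqueue(7) -> [24, 47, 45, 7]

Final queue: [24, 47, 45, 7]


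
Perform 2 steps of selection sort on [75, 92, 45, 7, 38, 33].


Initial: [75, 92, 45, 7, 38, 33]
Step 1: min=7 at 3
  Swap: [7, 92, 45, 75, 38, 33]
Step 2: min=33 at 5
  Swap: [7, 33, 45, 75, 38, 92]

After 2 steps: [7, 33, 45, 75, 38, 92]


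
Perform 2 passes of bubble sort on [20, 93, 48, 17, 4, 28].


Initial: [20, 93, 48, 17, 4, 28]
Pass 1: [20, 48, 17, 4, 28, 93] (4 swaps)
Pass 2: [20, 17, 4, 28, 48, 93] (3 swaps)

After 2 passes: [20, 17, 4, 28, 48, 93]


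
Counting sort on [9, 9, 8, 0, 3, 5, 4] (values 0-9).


Input: [9, 9, 8, 0, 3, 5, 4]
Counts: [1, 0, 0, 1, 1, 1, 0, 0, 1, 2]

Sorted: [0, 3, 4, 5, 8, 9, 9]


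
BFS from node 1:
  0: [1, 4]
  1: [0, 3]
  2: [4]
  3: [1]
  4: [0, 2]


Visit 1, enqueue [0, 3]
Visit 0, enqueue [4]
Visit 3, enqueue []
Visit 4, enqueue [2]
Visit 2, enqueue []

BFS order: [1, 0, 3, 4, 2]


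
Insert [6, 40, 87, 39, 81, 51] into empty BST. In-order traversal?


Insert 6: root
Insert 40: R from 6
Insert 87: R from 6 -> R from 40
Insert 39: R from 6 -> L from 40
Insert 81: R from 6 -> R from 40 -> L from 87
Insert 51: R from 6 -> R from 40 -> L from 87 -> L from 81

In-order: [6, 39, 40, 51, 81, 87]


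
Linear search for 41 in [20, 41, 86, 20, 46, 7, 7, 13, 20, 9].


i=0: 20!=41
i=1: 41==41 found!

Found at 1, 2 comps


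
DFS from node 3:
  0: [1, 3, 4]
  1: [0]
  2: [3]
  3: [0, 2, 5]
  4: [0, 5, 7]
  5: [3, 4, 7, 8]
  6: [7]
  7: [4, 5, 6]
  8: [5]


Visit 3, push [5, 2, 0]
Visit 0, push [4, 1]
Visit 1, push []
Visit 4, push [7, 5]
Visit 5, push [8, 7]
Visit 7, push [6]
Visit 6, push []
Visit 8, push []
Visit 2, push []

DFS order: [3, 0, 1, 4, 5, 7, 6, 8, 2]


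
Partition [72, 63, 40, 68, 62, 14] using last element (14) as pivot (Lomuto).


Pivot: 14
Place pivot at 0: [14, 63, 40, 68, 62, 72]

Partitioned: [14, 63, 40, 68, 62, 72]


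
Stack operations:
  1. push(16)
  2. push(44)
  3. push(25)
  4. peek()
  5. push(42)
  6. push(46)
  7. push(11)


push(16) -> [16]
push(44) -> [16, 44]
push(25) -> [16, 44, 25]
peek()->25
push(42) -> [16, 44, 25, 42]
push(46) -> [16, 44, 25, 42, 46]
push(11) -> [16, 44, 25, 42, 46, 11]

Final stack: [16, 44, 25, 42, 46, 11]


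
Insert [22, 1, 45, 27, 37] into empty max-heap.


Insert 22: [22]
Insert 1: [22, 1]
Insert 45: [45, 1, 22]
Insert 27: [45, 27, 22, 1]
Insert 37: [45, 37, 22, 1, 27]

Final heap: [45, 37, 22, 1, 27]


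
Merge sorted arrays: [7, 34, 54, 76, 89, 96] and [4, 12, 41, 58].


Take 4 from B
Take 7 from A
Take 12 from B
Take 34 from A
Take 41 from B
Take 54 from A
Take 58 from B

Merged: [4, 7, 12, 34, 41, 54, 58, 76, 89, 96]


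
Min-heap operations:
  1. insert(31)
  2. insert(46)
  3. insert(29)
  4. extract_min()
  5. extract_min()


insert(31) -> [31]
insert(46) -> [31, 46]
insert(29) -> [29, 46, 31]
extract_min()->29, [31, 46]
extract_min()->31, [46]

Final heap: [46]


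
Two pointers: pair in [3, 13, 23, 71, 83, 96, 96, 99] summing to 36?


lo=0(3)+hi=7(99)=102
lo=0(3)+hi=6(96)=99
lo=0(3)+hi=5(96)=99
lo=0(3)+hi=4(83)=86
lo=0(3)+hi=3(71)=74
lo=0(3)+hi=2(23)=26
lo=1(13)+hi=2(23)=36

Yes: 13+23=36


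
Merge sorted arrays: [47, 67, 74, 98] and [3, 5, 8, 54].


Take 3 from B
Take 5 from B
Take 8 from B
Take 47 from A
Take 54 from B

Merged: [3, 5, 8, 47, 54, 67, 74, 98]


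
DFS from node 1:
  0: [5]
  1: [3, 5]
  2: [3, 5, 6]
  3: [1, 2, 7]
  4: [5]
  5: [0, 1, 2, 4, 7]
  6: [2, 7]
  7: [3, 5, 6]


Visit 1, push [5, 3]
Visit 3, push [7, 2]
Visit 2, push [6, 5]
Visit 5, push [7, 4, 0]
Visit 0, push []
Visit 4, push []
Visit 7, push [6]
Visit 6, push []

DFS order: [1, 3, 2, 5, 0, 4, 7, 6]


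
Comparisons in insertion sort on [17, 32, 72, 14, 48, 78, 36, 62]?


Algorithm: insertion sort
Input: [17, 32, 72, 14, 48, 78, 36, 62]
Sorted: [14, 17, 32, 36, 48, 62, 72, 78]

15


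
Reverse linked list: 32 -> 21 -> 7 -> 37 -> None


Step 1: curr=32, set curr.next=prev(None) | reversed so far: 32
Step 2: curr=21, set curr.next=prev(32) | reversed so far: 21 -> 32
Step 3: curr=7, set curr.next=prev(21) | reversed so far: 7 -> 21 -> 32
Step 4: curr=37, set curr.next=prev(7) | reversed so far: 37 -> 7 -> 21 -> 32

37 -> 7 -> 21 -> 32 -> None


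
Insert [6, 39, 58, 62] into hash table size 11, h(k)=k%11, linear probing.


Insert 6: h=6 -> slot 6
Insert 39: h=6, 1 probes -> slot 7
Insert 58: h=3 -> slot 3
Insert 62: h=7, 1 probes -> slot 8

Table: [None, None, None, 58, None, None, 6, 39, 62, None, None]


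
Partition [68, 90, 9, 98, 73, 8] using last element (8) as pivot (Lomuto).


Pivot: 8
Place pivot at 0: [8, 90, 9, 98, 73, 68]

Partitioned: [8, 90, 9, 98, 73, 68]


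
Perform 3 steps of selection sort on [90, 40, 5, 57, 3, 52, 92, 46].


Initial: [90, 40, 5, 57, 3, 52, 92, 46]
Step 1: min=3 at 4
  Swap: [3, 40, 5, 57, 90, 52, 92, 46]
Step 2: min=5 at 2
  Swap: [3, 5, 40, 57, 90, 52, 92, 46]
Step 3: min=40 at 2
  Swap: [3, 5, 40, 57, 90, 52, 92, 46]

After 3 steps: [3, 5, 40, 57, 90, 52, 92, 46]


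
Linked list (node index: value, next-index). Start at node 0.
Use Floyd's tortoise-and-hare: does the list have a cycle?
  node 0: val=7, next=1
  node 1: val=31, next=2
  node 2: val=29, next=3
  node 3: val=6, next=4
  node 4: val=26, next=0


Floyd's tortoise (slow, +1) and hare (fast, +2):
  init: slow=0, fast=0
  step 1: slow=1, fast=2
  step 2: slow=2, fast=4
  step 3: slow=3, fast=1
  step 4: slow=4, fast=3
  step 5: slow=0, fast=0
  slow == fast at node 0: cycle detected

Cycle: yes


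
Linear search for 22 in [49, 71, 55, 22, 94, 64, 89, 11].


i=0: 49!=22
i=1: 71!=22
i=2: 55!=22
i=3: 22==22 found!

Found at 3, 4 comps


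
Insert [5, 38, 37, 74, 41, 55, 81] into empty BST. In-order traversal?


Insert 5: root
Insert 38: R from 5
Insert 37: R from 5 -> L from 38
Insert 74: R from 5 -> R from 38
Insert 41: R from 5 -> R from 38 -> L from 74
Insert 55: R from 5 -> R from 38 -> L from 74 -> R from 41
Insert 81: R from 5 -> R from 38 -> R from 74

In-order: [5, 37, 38, 41, 55, 74, 81]


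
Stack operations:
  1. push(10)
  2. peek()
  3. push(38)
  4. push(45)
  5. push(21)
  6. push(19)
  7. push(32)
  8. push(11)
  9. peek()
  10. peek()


push(10) -> [10]
peek()->10
push(38) -> [10, 38]
push(45) -> [10, 38, 45]
push(21) -> [10, 38, 45, 21]
push(19) -> [10, 38, 45, 21, 19]
push(32) -> [10, 38, 45, 21, 19, 32]
push(11) -> [10, 38, 45, 21, 19, 32, 11]
peek()->11
peek()->11

Final stack: [10, 38, 45, 21, 19, 32, 11]


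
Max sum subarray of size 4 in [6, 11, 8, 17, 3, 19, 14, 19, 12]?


[0:4]: 42
[1:5]: 39
[2:6]: 47
[3:7]: 53
[4:8]: 55
[5:9]: 64

Max: 64 at [5:9]


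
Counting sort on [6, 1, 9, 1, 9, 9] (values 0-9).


Input: [6, 1, 9, 1, 9, 9]
Counts: [0, 2, 0, 0, 0, 0, 1, 0, 0, 3]

Sorted: [1, 1, 6, 9, 9, 9]


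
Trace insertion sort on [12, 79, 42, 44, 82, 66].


Initial: [12, 79, 42, 44, 82, 66]
Insert 79: [12, 79, 42, 44, 82, 66]
Insert 42: [12, 42, 79, 44, 82, 66]
Insert 44: [12, 42, 44, 79, 82, 66]
Insert 82: [12, 42, 44, 79, 82, 66]
Insert 66: [12, 42, 44, 66, 79, 82]

Sorted: [12, 42, 44, 66, 79, 82]


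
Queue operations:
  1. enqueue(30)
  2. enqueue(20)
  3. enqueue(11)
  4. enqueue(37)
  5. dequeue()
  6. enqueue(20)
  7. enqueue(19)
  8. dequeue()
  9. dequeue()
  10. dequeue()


enqueue(30) -> [30]
enqueue(20) -> [30, 20]
enqueue(11) -> [30, 20, 11]
enqueue(37) -> [30, 20, 11, 37]
dequeue()->30, [20, 11, 37]
enqueue(20) -> [20, 11, 37, 20]
enqueue(19) -> [20, 11, 37, 20, 19]
dequeue()->20, [11, 37, 20, 19]
dequeue()->11, [37, 20, 19]
dequeue()->37, [20, 19]

Final queue: [20, 19]


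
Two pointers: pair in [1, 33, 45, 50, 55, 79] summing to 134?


lo=0(1)+hi=5(79)=80
lo=1(33)+hi=5(79)=112
lo=2(45)+hi=5(79)=124
lo=3(50)+hi=5(79)=129
lo=4(55)+hi=5(79)=134

Yes: 55+79=134


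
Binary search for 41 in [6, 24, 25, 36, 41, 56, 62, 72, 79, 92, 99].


Step 1: lo=0, hi=10, mid=5, val=56
Step 2: lo=0, hi=4, mid=2, val=25
Step 3: lo=3, hi=4, mid=3, val=36
Step 4: lo=4, hi=4, mid=4, val=41

Found at index 4


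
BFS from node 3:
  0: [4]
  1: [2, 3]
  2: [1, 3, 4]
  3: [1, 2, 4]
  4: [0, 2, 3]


Visit 3, enqueue [1, 2, 4]
Visit 1, enqueue []
Visit 2, enqueue []
Visit 4, enqueue [0]
Visit 0, enqueue []

BFS order: [3, 1, 2, 4, 0]


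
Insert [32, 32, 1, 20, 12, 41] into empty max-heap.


Insert 32: [32]
Insert 32: [32, 32]
Insert 1: [32, 32, 1]
Insert 20: [32, 32, 1, 20]
Insert 12: [32, 32, 1, 20, 12]
Insert 41: [41, 32, 32, 20, 12, 1]

Final heap: [41, 32, 32, 20, 12, 1]


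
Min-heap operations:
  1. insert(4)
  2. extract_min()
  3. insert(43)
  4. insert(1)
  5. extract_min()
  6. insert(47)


insert(4) -> [4]
extract_min()->4, []
insert(43) -> [43]
insert(1) -> [1, 43]
extract_min()->1, [43]
insert(47) -> [43, 47]

Final heap: [43, 47]


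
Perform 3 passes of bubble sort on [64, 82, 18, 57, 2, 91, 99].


Initial: [64, 82, 18, 57, 2, 91, 99]
Pass 1: [64, 18, 57, 2, 82, 91, 99] (3 swaps)
Pass 2: [18, 57, 2, 64, 82, 91, 99] (3 swaps)
Pass 3: [18, 2, 57, 64, 82, 91, 99] (1 swaps)

After 3 passes: [18, 2, 57, 64, 82, 91, 99]


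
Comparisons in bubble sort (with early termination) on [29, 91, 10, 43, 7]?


Algorithm: bubble sort (with early termination)
Input: [29, 91, 10, 43, 7]
Sorted: [7, 10, 29, 43, 91]

10


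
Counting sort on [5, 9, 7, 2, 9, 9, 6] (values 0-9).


Input: [5, 9, 7, 2, 9, 9, 6]
Counts: [0, 0, 1, 0, 0, 1, 1, 1, 0, 3]

Sorted: [2, 5, 6, 7, 9, 9, 9]


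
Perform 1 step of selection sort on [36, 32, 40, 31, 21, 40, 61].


Initial: [36, 32, 40, 31, 21, 40, 61]
Step 1: min=21 at 4
  Swap: [21, 32, 40, 31, 36, 40, 61]

After 1 step: [21, 32, 40, 31, 36, 40, 61]


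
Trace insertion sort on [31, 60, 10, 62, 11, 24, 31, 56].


Initial: [31, 60, 10, 62, 11, 24, 31, 56]
Insert 60: [31, 60, 10, 62, 11, 24, 31, 56]
Insert 10: [10, 31, 60, 62, 11, 24, 31, 56]
Insert 62: [10, 31, 60, 62, 11, 24, 31, 56]
Insert 11: [10, 11, 31, 60, 62, 24, 31, 56]
Insert 24: [10, 11, 24, 31, 60, 62, 31, 56]
Insert 31: [10, 11, 24, 31, 31, 60, 62, 56]
Insert 56: [10, 11, 24, 31, 31, 56, 60, 62]

Sorted: [10, 11, 24, 31, 31, 56, 60, 62]


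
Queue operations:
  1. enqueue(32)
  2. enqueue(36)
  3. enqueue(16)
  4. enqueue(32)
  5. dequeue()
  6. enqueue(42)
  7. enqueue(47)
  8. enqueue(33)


enqueue(32) -> [32]
enqueue(36) -> [32, 36]
enqueue(16) -> [32, 36, 16]
enqueue(32) -> [32, 36, 16, 32]
dequeue()->32, [36, 16, 32]
enqueue(42) -> [36, 16, 32, 42]
enqueue(47) -> [36, 16, 32, 42, 47]
enqueue(33) -> [36, 16, 32, 42, 47, 33]

Final queue: [36, 16, 32, 42, 47, 33]


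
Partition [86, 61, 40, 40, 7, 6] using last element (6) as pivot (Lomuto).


Pivot: 6
Place pivot at 0: [6, 61, 40, 40, 7, 86]

Partitioned: [6, 61, 40, 40, 7, 86]


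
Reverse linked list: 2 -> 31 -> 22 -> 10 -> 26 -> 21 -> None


Step 1: curr=2, set curr.next=prev(None) | reversed so far: 2
Step 2: curr=31, set curr.next=prev(2) | reversed so far: 31 -> 2
Step 3: curr=22, set curr.next=prev(31) | reversed so far: 22 -> 31 -> 2
Step 4: curr=10, set curr.next=prev(22) | reversed so far: 10 -> 22 -> 31 -> 2
Step 5: curr=26, set curr.next=prev(10) | reversed so far: 26 -> 10 -> 22 -> 31 -> 2
Step 6: curr=21, set curr.next=prev(26) | reversed so far: 21 -> 26 -> 10 -> 22 -> 31 -> 2

21 -> 26 -> 10 -> 22 -> 31 -> 2 -> None


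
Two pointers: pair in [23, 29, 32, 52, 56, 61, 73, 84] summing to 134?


lo=0(23)+hi=7(84)=107
lo=1(29)+hi=7(84)=113
lo=2(32)+hi=7(84)=116
lo=3(52)+hi=7(84)=136
lo=3(52)+hi=6(73)=125
lo=4(56)+hi=6(73)=129
lo=5(61)+hi=6(73)=134

Yes: 61+73=134


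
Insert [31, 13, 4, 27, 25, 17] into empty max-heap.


Insert 31: [31]
Insert 13: [31, 13]
Insert 4: [31, 13, 4]
Insert 27: [31, 27, 4, 13]
Insert 25: [31, 27, 4, 13, 25]
Insert 17: [31, 27, 17, 13, 25, 4]

Final heap: [31, 27, 17, 13, 25, 4]


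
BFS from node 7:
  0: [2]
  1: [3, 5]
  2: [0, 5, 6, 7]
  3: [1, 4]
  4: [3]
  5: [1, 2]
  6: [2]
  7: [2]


Visit 7, enqueue [2]
Visit 2, enqueue [0, 5, 6]
Visit 0, enqueue []
Visit 5, enqueue [1]
Visit 6, enqueue []
Visit 1, enqueue [3]
Visit 3, enqueue [4]
Visit 4, enqueue []

BFS order: [7, 2, 0, 5, 6, 1, 3, 4]


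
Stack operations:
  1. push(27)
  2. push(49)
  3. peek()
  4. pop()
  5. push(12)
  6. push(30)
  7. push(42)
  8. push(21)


push(27) -> [27]
push(49) -> [27, 49]
peek()->49
pop()->49, [27]
push(12) -> [27, 12]
push(30) -> [27, 12, 30]
push(42) -> [27, 12, 30, 42]
push(21) -> [27, 12, 30, 42, 21]

Final stack: [27, 12, 30, 42, 21]


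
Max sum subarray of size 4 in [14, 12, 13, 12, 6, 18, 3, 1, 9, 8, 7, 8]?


[0:4]: 51
[1:5]: 43
[2:6]: 49
[3:7]: 39
[4:8]: 28
[5:9]: 31
[6:10]: 21
[7:11]: 25
[8:12]: 32

Max: 51 at [0:4]


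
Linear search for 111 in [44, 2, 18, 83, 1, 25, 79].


i=0: 44!=111
i=1: 2!=111
i=2: 18!=111
i=3: 83!=111
i=4: 1!=111
i=5: 25!=111
i=6: 79!=111

Not found, 7 comps


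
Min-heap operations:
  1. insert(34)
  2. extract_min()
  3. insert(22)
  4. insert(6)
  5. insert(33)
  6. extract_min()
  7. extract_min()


insert(34) -> [34]
extract_min()->34, []
insert(22) -> [22]
insert(6) -> [6, 22]
insert(33) -> [6, 22, 33]
extract_min()->6, [22, 33]
extract_min()->22, [33]

Final heap: [33]


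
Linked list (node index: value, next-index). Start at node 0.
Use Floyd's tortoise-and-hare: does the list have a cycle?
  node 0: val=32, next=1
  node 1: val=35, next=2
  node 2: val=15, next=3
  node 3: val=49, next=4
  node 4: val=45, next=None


Floyd's tortoise (slow, +1) and hare (fast, +2):
  init: slow=0, fast=0
  step 1: slow=1, fast=2
  step 2: slow=2, fast=4
  step 3: fast -> None, no cycle

Cycle: no


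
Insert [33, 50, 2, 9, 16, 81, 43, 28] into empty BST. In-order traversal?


Insert 33: root
Insert 50: R from 33
Insert 2: L from 33
Insert 9: L from 33 -> R from 2
Insert 16: L from 33 -> R from 2 -> R from 9
Insert 81: R from 33 -> R from 50
Insert 43: R from 33 -> L from 50
Insert 28: L from 33 -> R from 2 -> R from 9 -> R from 16

In-order: [2, 9, 16, 28, 33, 43, 50, 81]


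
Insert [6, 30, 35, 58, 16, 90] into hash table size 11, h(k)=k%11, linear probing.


Insert 6: h=6 -> slot 6
Insert 30: h=8 -> slot 8
Insert 35: h=2 -> slot 2
Insert 58: h=3 -> slot 3
Insert 16: h=5 -> slot 5
Insert 90: h=2, 2 probes -> slot 4

Table: [None, None, 35, 58, 90, 16, 6, None, 30, None, None]


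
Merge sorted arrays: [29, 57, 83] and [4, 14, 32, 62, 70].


Take 4 from B
Take 14 from B
Take 29 from A
Take 32 from B
Take 57 from A
Take 62 from B
Take 70 from B

Merged: [4, 14, 29, 32, 57, 62, 70, 83]


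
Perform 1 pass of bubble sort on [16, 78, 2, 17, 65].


Initial: [16, 78, 2, 17, 65]
Pass 1: [16, 2, 17, 65, 78] (3 swaps)

After 1 pass: [16, 2, 17, 65, 78]


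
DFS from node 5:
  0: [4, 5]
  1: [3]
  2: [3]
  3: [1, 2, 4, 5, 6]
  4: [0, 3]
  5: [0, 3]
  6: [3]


Visit 5, push [3, 0]
Visit 0, push [4]
Visit 4, push [3]
Visit 3, push [6, 2, 1]
Visit 1, push []
Visit 2, push []
Visit 6, push []

DFS order: [5, 0, 4, 3, 1, 2, 6]


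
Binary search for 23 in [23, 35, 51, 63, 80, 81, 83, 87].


Step 1: lo=0, hi=7, mid=3, val=63
Step 2: lo=0, hi=2, mid=1, val=35
Step 3: lo=0, hi=0, mid=0, val=23

Found at index 0


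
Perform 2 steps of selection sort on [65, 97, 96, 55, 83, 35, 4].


Initial: [65, 97, 96, 55, 83, 35, 4]
Step 1: min=4 at 6
  Swap: [4, 97, 96, 55, 83, 35, 65]
Step 2: min=35 at 5
  Swap: [4, 35, 96, 55, 83, 97, 65]

After 2 steps: [4, 35, 96, 55, 83, 97, 65]


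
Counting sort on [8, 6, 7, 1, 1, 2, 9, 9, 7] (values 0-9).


Input: [8, 6, 7, 1, 1, 2, 9, 9, 7]
Counts: [0, 2, 1, 0, 0, 0, 1, 2, 1, 2]

Sorted: [1, 1, 2, 6, 7, 7, 8, 9, 9]


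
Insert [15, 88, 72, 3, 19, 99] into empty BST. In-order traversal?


Insert 15: root
Insert 88: R from 15
Insert 72: R from 15 -> L from 88
Insert 3: L from 15
Insert 19: R from 15 -> L from 88 -> L from 72
Insert 99: R from 15 -> R from 88

In-order: [3, 15, 19, 72, 88, 99]


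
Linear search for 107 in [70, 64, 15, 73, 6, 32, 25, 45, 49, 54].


i=0: 70!=107
i=1: 64!=107
i=2: 15!=107
i=3: 73!=107
i=4: 6!=107
i=5: 32!=107
i=6: 25!=107
i=7: 45!=107
i=8: 49!=107
i=9: 54!=107

Not found, 10 comps


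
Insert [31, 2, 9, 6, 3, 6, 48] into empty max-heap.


Insert 31: [31]
Insert 2: [31, 2]
Insert 9: [31, 2, 9]
Insert 6: [31, 6, 9, 2]
Insert 3: [31, 6, 9, 2, 3]
Insert 6: [31, 6, 9, 2, 3, 6]
Insert 48: [48, 6, 31, 2, 3, 6, 9]

Final heap: [48, 6, 31, 2, 3, 6, 9]


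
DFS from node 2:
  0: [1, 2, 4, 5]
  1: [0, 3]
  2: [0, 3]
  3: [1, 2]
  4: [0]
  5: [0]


Visit 2, push [3, 0]
Visit 0, push [5, 4, 1]
Visit 1, push [3]
Visit 3, push []
Visit 4, push []
Visit 5, push []

DFS order: [2, 0, 1, 3, 4, 5]


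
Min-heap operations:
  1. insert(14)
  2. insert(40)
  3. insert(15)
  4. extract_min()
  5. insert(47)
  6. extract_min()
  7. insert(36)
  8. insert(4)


insert(14) -> [14]
insert(40) -> [14, 40]
insert(15) -> [14, 40, 15]
extract_min()->14, [15, 40]
insert(47) -> [15, 40, 47]
extract_min()->15, [40, 47]
insert(36) -> [36, 47, 40]
insert(4) -> [4, 36, 40, 47]

Final heap: [4, 36, 40, 47]


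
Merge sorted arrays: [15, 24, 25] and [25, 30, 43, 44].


Take 15 from A
Take 24 from A
Take 25 from A

Merged: [15, 24, 25, 25, 30, 43, 44]


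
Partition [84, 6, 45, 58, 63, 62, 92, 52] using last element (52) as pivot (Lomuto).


Pivot: 52
  6 <= 52: swap -> [6, 84, 45, 58, 63, 62, 92, 52]
  45 <= 52: swap -> [6, 45, 84, 58, 63, 62, 92, 52]
Place pivot at 2: [6, 45, 52, 58, 63, 62, 92, 84]

Partitioned: [6, 45, 52, 58, 63, 62, 92, 84]


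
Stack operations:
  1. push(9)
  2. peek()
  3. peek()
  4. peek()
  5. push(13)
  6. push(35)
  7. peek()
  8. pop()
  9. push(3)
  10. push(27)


push(9) -> [9]
peek()->9
peek()->9
peek()->9
push(13) -> [9, 13]
push(35) -> [9, 13, 35]
peek()->35
pop()->35, [9, 13]
push(3) -> [9, 13, 3]
push(27) -> [9, 13, 3, 27]

Final stack: [9, 13, 3, 27]


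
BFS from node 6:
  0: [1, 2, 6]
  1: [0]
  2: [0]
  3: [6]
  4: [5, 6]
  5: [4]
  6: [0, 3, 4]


Visit 6, enqueue [0, 3, 4]
Visit 0, enqueue [1, 2]
Visit 3, enqueue []
Visit 4, enqueue [5]
Visit 1, enqueue []
Visit 2, enqueue []
Visit 5, enqueue []

BFS order: [6, 0, 3, 4, 1, 2, 5]


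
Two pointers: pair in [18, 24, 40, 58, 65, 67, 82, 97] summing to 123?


lo=0(18)+hi=7(97)=115
lo=1(24)+hi=7(97)=121
lo=2(40)+hi=7(97)=137
lo=2(40)+hi=6(82)=122
lo=3(58)+hi=6(82)=140
lo=3(58)+hi=5(67)=125
lo=3(58)+hi=4(65)=123

Yes: 58+65=123


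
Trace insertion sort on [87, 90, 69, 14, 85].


Initial: [87, 90, 69, 14, 85]
Insert 90: [87, 90, 69, 14, 85]
Insert 69: [69, 87, 90, 14, 85]
Insert 14: [14, 69, 87, 90, 85]
Insert 85: [14, 69, 85, 87, 90]

Sorted: [14, 69, 85, 87, 90]


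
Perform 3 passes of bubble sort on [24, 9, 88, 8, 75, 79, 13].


Initial: [24, 9, 88, 8, 75, 79, 13]
Pass 1: [9, 24, 8, 75, 79, 13, 88] (5 swaps)
Pass 2: [9, 8, 24, 75, 13, 79, 88] (2 swaps)
Pass 3: [8, 9, 24, 13, 75, 79, 88] (2 swaps)

After 3 passes: [8, 9, 24, 13, 75, 79, 88]


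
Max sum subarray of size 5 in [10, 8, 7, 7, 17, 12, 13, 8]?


[0:5]: 49
[1:6]: 51
[2:7]: 56
[3:8]: 57

Max: 57 at [3:8]


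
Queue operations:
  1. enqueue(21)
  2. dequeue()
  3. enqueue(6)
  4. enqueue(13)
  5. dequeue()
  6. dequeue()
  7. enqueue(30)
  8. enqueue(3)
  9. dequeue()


enqueue(21) -> [21]
dequeue()->21, []
enqueue(6) -> [6]
enqueue(13) -> [6, 13]
dequeue()->6, [13]
dequeue()->13, []
enqueue(30) -> [30]
enqueue(3) -> [30, 3]
dequeue()->30, [3]

Final queue: [3]


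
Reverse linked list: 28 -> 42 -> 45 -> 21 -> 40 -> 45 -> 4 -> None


Step 1: curr=28, set curr.next=prev(None) | reversed so far: 28
Step 2: curr=42, set curr.next=prev(28) | reversed so far: 42 -> 28
Step 3: curr=45, set curr.next=prev(42) | reversed so far: 45 -> 42 -> 28
Step 4: curr=21, set curr.next=prev(45) | reversed so far: 21 -> 45 -> 42 -> 28
Step 5: curr=40, set curr.next=prev(21) | reversed so far: 40 -> 21 -> 45 -> 42 -> 28
Step 6: curr=45, set curr.next=prev(40) | reversed so far: 45 -> 40 -> 21 -> 45 -> 42 -> 28
Step 7: curr=4, set curr.next=prev(45) | reversed so far: 4 -> 45 -> 40 -> 21 -> 45 -> 42 -> 28

4 -> 45 -> 40 -> 21 -> 45 -> 42 -> 28 -> None


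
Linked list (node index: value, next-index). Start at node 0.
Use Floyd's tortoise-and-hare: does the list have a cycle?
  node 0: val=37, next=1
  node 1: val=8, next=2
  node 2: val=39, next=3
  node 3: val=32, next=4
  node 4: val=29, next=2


Floyd's tortoise (slow, +1) and hare (fast, +2):
  init: slow=0, fast=0
  step 1: slow=1, fast=2
  step 2: slow=2, fast=4
  step 3: slow=3, fast=3
  slow == fast at node 3: cycle detected

Cycle: yes


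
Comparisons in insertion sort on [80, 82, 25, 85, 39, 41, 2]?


Algorithm: insertion sort
Input: [80, 82, 25, 85, 39, 41, 2]
Sorted: [2, 25, 39, 41, 80, 82, 85]

18


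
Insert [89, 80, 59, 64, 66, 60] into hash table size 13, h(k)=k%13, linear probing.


Insert 89: h=11 -> slot 11
Insert 80: h=2 -> slot 2
Insert 59: h=7 -> slot 7
Insert 64: h=12 -> slot 12
Insert 66: h=1 -> slot 1
Insert 60: h=8 -> slot 8

Table: [None, 66, 80, None, None, None, None, 59, 60, None, None, 89, 64]


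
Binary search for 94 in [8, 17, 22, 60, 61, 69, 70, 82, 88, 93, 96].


Step 1: lo=0, hi=10, mid=5, val=69
Step 2: lo=6, hi=10, mid=8, val=88
Step 3: lo=9, hi=10, mid=9, val=93
Step 4: lo=10, hi=10, mid=10, val=96

Not found


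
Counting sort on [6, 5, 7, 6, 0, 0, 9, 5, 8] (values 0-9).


Input: [6, 5, 7, 6, 0, 0, 9, 5, 8]
Counts: [2, 0, 0, 0, 0, 2, 2, 1, 1, 1]

Sorted: [0, 0, 5, 5, 6, 6, 7, 8, 9]


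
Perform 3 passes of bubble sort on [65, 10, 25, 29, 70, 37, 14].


Initial: [65, 10, 25, 29, 70, 37, 14]
Pass 1: [10, 25, 29, 65, 37, 14, 70] (5 swaps)
Pass 2: [10, 25, 29, 37, 14, 65, 70] (2 swaps)
Pass 3: [10, 25, 29, 14, 37, 65, 70] (1 swaps)

After 3 passes: [10, 25, 29, 14, 37, 65, 70]


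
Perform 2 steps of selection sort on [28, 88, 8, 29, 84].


Initial: [28, 88, 8, 29, 84]
Step 1: min=8 at 2
  Swap: [8, 88, 28, 29, 84]
Step 2: min=28 at 2
  Swap: [8, 28, 88, 29, 84]

After 2 steps: [8, 28, 88, 29, 84]


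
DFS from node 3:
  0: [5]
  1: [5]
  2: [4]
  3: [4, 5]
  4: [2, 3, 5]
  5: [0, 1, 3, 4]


Visit 3, push [5, 4]
Visit 4, push [5, 2]
Visit 2, push []
Visit 5, push [1, 0]
Visit 0, push []
Visit 1, push []

DFS order: [3, 4, 2, 5, 0, 1]


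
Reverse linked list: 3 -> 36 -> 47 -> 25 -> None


Step 1: curr=3, set curr.next=prev(None) | reversed so far: 3
Step 2: curr=36, set curr.next=prev(3) | reversed so far: 36 -> 3
Step 3: curr=47, set curr.next=prev(36) | reversed so far: 47 -> 36 -> 3
Step 4: curr=25, set curr.next=prev(47) | reversed so far: 25 -> 47 -> 36 -> 3

25 -> 47 -> 36 -> 3 -> None


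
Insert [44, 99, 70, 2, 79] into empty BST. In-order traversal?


Insert 44: root
Insert 99: R from 44
Insert 70: R from 44 -> L from 99
Insert 2: L from 44
Insert 79: R from 44 -> L from 99 -> R from 70

In-order: [2, 44, 70, 79, 99]


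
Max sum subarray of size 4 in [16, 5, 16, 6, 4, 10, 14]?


[0:4]: 43
[1:5]: 31
[2:6]: 36
[3:7]: 34

Max: 43 at [0:4]


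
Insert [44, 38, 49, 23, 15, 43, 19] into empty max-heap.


Insert 44: [44]
Insert 38: [44, 38]
Insert 49: [49, 38, 44]
Insert 23: [49, 38, 44, 23]
Insert 15: [49, 38, 44, 23, 15]
Insert 43: [49, 38, 44, 23, 15, 43]
Insert 19: [49, 38, 44, 23, 15, 43, 19]

Final heap: [49, 38, 44, 23, 15, 43, 19]


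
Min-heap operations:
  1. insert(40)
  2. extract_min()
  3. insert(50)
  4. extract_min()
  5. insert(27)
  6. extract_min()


insert(40) -> [40]
extract_min()->40, []
insert(50) -> [50]
extract_min()->50, []
insert(27) -> [27]
extract_min()->27, []

Final heap: []


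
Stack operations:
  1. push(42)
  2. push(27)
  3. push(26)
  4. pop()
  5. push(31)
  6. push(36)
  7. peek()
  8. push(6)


push(42) -> [42]
push(27) -> [42, 27]
push(26) -> [42, 27, 26]
pop()->26, [42, 27]
push(31) -> [42, 27, 31]
push(36) -> [42, 27, 31, 36]
peek()->36
push(6) -> [42, 27, 31, 36, 6]

Final stack: [42, 27, 31, 36, 6]


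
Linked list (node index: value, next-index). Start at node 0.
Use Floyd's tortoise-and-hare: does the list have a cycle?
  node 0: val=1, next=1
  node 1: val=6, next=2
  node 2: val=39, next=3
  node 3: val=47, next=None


Floyd's tortoise (slow, +1) and hare (fast, +2):
  init: slow=0, fast=0
  step 1: slow=1, fast=2
  step 2: fast 2->3->None, no cycle

Cycle: no


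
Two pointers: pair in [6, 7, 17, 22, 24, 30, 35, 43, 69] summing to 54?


lo=0(6)+hi=8(69)=75
lo=0(6)+hi=7(43)=49
lo=1(7)+hi=7(43)=50
lo=2(17)+hi=7(43)=60
lo=2(17)+hi=6(35)=52
lo=3(22)+hi=6(35)=57
lo=3(22)+hi=5(30)=52
lo=4(24)+hi=5(30)=54

Yes: 24+30=54


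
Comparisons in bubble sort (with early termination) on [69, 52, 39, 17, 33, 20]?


Algorithm: bubble sort (with early termination)
Input: [69, 52, 39, 17, 33, 20]
Sorted: [17, 20, 33, 39, 52, 69]

15


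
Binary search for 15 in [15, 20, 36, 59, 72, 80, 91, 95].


Step 1: lo=0, hi=7, mid=3, val=59
Step 2: lo=0, hi=2, mid=1, val=20
Step 3: lo=0, hi=0, mid=0, val=15

Found at index 0


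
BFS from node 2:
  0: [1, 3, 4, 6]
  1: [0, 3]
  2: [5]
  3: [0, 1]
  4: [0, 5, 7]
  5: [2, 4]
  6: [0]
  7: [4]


Visit 2, enqueue [5]
Visit 5, enqueue [4]
Visit 4, enqueue [0, 7]
Visit 0, enqueue [1, 3, 6]
Visit 7, enqueue []
Visit 1, enqueue []
Visit 3, enqueue []
Visit 6, enqueue []

BFS order: [2, 5, 4, 0, 7, 1, 3, 6]


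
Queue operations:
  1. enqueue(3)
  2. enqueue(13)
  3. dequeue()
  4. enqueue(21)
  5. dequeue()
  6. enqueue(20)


enqueue(3) -> [3]
enqueue(13) -> [3, 13]
dequeue()->3, [13]
enqueue(21) -> [13, 21]
dequeue()->13, [21]
enqueue(20) -> [21, 20]

Final queue: [21, 20]
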